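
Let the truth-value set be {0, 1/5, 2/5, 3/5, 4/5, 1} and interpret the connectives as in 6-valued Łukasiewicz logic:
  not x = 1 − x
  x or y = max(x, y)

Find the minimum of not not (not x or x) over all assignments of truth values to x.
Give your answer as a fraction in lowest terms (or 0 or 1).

3/5

Take x = 2/5:
not x = not 2/5 = 3/5
not x or x = 3/5 or 2/5 = 3/5
not (not x or x) = not 3/5 = 2/5
not not (not x or x) = not 2/5 = 3/5
No assignment yields a value below 3/5, so this is the minimum.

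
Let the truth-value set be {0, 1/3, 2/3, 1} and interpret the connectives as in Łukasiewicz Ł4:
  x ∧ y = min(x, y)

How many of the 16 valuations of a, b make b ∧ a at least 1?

1

a = 0, b = 0 ↦ 0  <
a = 0, b = 1/3 ↦ 0  <
a = 0, b = 2/3 ↦ 0  <
a = 0, b = 1 ↦ 0  <
a = 1/3, b = 0 ↦ 0  <
a = 1/3, b = 1/3 ↦ 1/3  <
a = 1/3, b = 2/3 ↦ 1/3  <
a = 1/3, b = 1 ↦ 1/3  <
a = 2/3, b = 0 ↦ 0  <
a = 2/3, b = 1/3 ↦ 1/3  <
a = 2/3, b = 2/3 ↦ 2/3  <
a = 2/3, b = 1 ↦ 2/3  <
a = 1, b = 0 ↦ 0  <
a = 1, b = 1/3 ↦ 1/3  <
a = 1, b = 2/3 ↦ 2/3  <
a = 1, b = 1 ↦ 1  ≥
So 1 of the 16 assignments meets the threshold.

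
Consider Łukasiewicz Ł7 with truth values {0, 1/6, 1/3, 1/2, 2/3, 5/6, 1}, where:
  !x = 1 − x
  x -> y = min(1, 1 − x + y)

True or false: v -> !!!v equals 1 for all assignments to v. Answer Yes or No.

No

Counterexample: take v = 2/3.
!v = !2/3 = 1/3
!!v = !1/3 = 2/3
!!!v = !2/3 = 1/3
v -> !!!v = 2/3 -> 1/3 = 2/3
This gives 2/3 ≠ 1.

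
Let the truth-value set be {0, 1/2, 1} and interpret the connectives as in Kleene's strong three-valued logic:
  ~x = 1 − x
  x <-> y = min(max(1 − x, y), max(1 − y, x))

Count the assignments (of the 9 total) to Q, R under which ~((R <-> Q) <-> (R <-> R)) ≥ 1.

Q = 0, R = 0 ↦ 0  <
Q = 0, R = 1/2 ↦ 1/2  <
Q = 0, R = 1 ↦ 1  ≥
Q = 1/2, R = 0 ↦ 1/2  <
Q = 1/2, R = 1/2 ↦ 1/2  <
Q = 1/2, R = 1 ↦ 1/2  <
Q = 1, R = 0 ↦ 1  ≥
Q = 1, R = 1/2 ↦ 1/2  <
Q = 1, R = 1 ↦ 0  <
So 2 of the 9 assignments meet the threshold.

2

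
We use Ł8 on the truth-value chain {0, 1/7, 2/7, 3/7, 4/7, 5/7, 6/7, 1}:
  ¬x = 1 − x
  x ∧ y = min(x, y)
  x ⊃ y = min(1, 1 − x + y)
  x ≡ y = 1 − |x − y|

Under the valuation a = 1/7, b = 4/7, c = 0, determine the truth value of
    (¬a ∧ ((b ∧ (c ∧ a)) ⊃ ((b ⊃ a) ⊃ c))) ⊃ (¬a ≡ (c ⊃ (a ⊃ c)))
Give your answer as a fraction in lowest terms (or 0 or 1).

¬a = ¬1/7 = 6/7
c ∧ a = 0 ∧ 1/7 = 0
b ∧ (c ∧ a) = 4/7 ∧ 0 = 0
b ⊃ a = 4/7 ⊃ 1/7 = 4/7
(b ⊃ a) ⊃ c = 4/7 ⊃ 0 = 3/7
(b ∧ (c ∧ a)) ⊃ ((b ⊃ a) ⊃ c) = 0 ⊃ 3/7 = 1
¬a ∧ ((b ∧ (c ∧ a)) ⊃ ((b ⊃ a) ⊃ c)) = 6/7 ∧ 1 = 6/7
¬a = ¬1/7 = 6/7
a ⊃ c = 1/7 ⊃ 0 = 6/7
c ⊃ (a ⊃ c) = 0 ⊃ 6/7 = 1
¬a ≡ (c ⊃ (a ⊃ c)) = 6/7 ≡ 1 = 6/7
(¬a ∧ ((b ∧ (c ∧ a)) ⊃ ((b ⊃ a) ⊃ c))) ⊃ (¬a ≡ (c ⊃ (a ⊃ c))) = 6/7 ⊃ 6/7 = 1

1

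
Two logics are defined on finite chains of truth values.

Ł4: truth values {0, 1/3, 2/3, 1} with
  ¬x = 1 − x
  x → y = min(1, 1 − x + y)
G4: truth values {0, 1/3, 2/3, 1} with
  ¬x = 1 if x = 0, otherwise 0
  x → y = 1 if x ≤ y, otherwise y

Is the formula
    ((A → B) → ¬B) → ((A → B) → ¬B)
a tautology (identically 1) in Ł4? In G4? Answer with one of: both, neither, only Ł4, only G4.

In Ł4: every assignment gives 1 — tautology.
In G4: every assignment gives 1 — tautology.

both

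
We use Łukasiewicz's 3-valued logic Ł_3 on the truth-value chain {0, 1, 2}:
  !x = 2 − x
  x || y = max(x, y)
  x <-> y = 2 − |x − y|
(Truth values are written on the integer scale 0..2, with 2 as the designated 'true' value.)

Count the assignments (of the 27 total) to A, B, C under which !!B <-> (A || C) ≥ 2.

value 2: 9 assignments (counts)
value 1: 12 assignments
value 0: 6 assignments
So 9 of the 27 assignments meet the threshold.

9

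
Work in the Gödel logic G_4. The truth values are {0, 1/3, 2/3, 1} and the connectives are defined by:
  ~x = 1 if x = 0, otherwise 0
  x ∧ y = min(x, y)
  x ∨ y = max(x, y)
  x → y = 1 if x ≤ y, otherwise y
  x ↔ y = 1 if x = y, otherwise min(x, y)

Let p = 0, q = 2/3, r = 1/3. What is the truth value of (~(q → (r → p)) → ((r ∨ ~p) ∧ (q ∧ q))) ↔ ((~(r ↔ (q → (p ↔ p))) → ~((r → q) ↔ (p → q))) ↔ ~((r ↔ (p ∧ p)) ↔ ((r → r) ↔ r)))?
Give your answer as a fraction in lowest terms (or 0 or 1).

2/3

r → p = 1/3 → 0 = 0
q → (r → p) = 2/3 → 0 = 0
~(q → (r → p)) = ~0 = 1
~p = ~0 = 1
r ∨ ~p = 1/3 ∨ 1 = 1
q ∧ q = 2/3 ∧ 2/3 = 2/3
(r ∨ ~p) ∧ (q ∧ q) = 1 ∧ 2/3 = 2/3
~(q → (r → p)) → ((r ∨ ~p) ∧ (q ∧ q)) = 1 → 2/3 = 2/3
p ↔ p = 0 ↔ 0 = 1
q → (p ↔ p) = 2/3 → 1 = 1
r ↔ (q → (p ↔ p)) = 1/3 ↔ 1 = 1/3
~(r ↔ (q → (p ↔ p))) = ~1/3 = 0
r → q = 1/3 → 2/3 = 1
p → q = 0 → 2/3 = 1
(r → q) ↔ (p → q) = 1 ↔ 1 = 1
~((r → q) ↔ (p → q)) = ~1 = 0
~(r ↔ (q → (p ↔ p))) → ~((r → q) ↔ (p → q)) = 0 → 0 = 1
p ∧ p = 0 ∧ 0 = 0
r ↔ (p ∧ p) = 1/3 ↔ 0 = 0
r → r = 1/3 → 1/3 = 1
(r → r) ↔ r = 1 ↔ 1/3 = 1/3
(r ↔ (p ∧ p)) ↔ ((r → r) ↔ r) = 0 ↔ 1/3 = 0
~((r ↔ (p ∧ p)) ↔ ((r → r) ↔ r)) = ~0 = 1
(~(r ↔ (q → (p ↔ p))) → ~((r → q) ↔ (p → q))) ↔ ~((r ↔ (p ∧ p)) ↔ ((r → r) ↔ r)) = 1 ↔ 1 = 1
(~(q → (r → p)) → ((r ∨ ~p) ∧ (q ∧ q))) ↔ ((~(r ↔ (q → (p ↔ p))) → ~((r → q) ↔ (p → q))) ↔ ~((r ↔ (p ∧ p)) ↔ ((r → r) ↔ r))) = 2/3 ↔ 1 = 2/3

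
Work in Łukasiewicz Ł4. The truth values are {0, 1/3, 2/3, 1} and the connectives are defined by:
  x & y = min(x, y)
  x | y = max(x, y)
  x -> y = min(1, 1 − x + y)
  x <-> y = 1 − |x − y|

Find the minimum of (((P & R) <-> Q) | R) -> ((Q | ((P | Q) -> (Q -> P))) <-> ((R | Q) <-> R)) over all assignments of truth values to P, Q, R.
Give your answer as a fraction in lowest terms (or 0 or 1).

Take P = 0, Q = 2/3, R = 1:
P & R = 0 & 1 = 0
(P & R) <-> Q = 0 <-> 2/3 = 1/3
((P & R) <-> Q) | R = 1/3 | 1 = 1
P | Q = 0 | 2/3 = 2/3
Q -> P = 2/3 -> 0 = 1/3
(P | Q) -> (Q -> P) = 2/3 -> 1/3 = 2/3
Q | ((P | Q) -> (Q -> P)) = 2/3 | 2/3 = 2/3
R | Q = 1 | 2/3 = 1
(R | Q) <-> R = 1 <-> 1 = 1
(Q | ((P | Q) -> (Q -> P))) <-> ((R | Q) <-> R) = 2/3 <-> 1 = 2/3
(((P & R) <-> Q) | R) -> ((Q | ((P | Q) -> (Q -> P))) <-> ((R | Q) <-> R)) = 1 -> 2/3 = 2/3
No assignment yields a value below 2/3, so this is the minimum.

2/3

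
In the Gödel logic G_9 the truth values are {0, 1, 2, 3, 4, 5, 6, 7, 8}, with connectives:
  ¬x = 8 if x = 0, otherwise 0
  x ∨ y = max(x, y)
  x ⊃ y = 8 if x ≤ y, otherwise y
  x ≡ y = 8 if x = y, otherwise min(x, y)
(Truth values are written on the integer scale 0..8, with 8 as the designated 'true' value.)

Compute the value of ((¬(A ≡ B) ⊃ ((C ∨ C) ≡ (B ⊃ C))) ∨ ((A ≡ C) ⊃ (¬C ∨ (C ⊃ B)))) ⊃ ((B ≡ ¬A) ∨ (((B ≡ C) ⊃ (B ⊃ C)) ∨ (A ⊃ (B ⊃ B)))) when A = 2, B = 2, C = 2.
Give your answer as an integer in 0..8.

A ≡ B = 2 ≡ 2 = 8
¬(A ≡ B) = ¬8 = 0
C ∨ C = 2 ∨ 2 = 2
B ⊃ C = 2 ⊃ 2 = 8
(C ∨ C) ≡ (B ⊃ C) = 2 ≡ 8 = 2
¬(A ≡ B) ⊃ ((C ∨ C) ≡ (B ⊃ C)) = 0 ⊃ 2 = 8
A ≡ C = 2 ≡ 2 = 8
¬C = ¬2 = 0
C ⊃ B = 2 ⊃ 2 = 8
¬C ∨ (C ⊃ B) = 0 ∨ 8 = 8
(A ≡ C) ⊃ (¬C ∨ (C ⊃ B)) = 8 ⊃ 8 = 8
(¬(A ≡ B) ⊃ ((C ∨ C) ≡ (B ⊃ C))) ∨ ((A ≡ C) ⊃ (¬C ∨ (C ⊃ B))) = 8 ∨ 8 = 8
¬A = ¬2 = 0
B ≡ ¬A = 2 ≡ 0 = 0
B ≡ C = 2 ≡ 2 = 8
B ⊃ C = 2 ⊃ 2 = 8
(B ≡ C) ⊃ (B ⊃ C) = 8 ⊃ 8 = 8
B ⊃ B = 2 ⊃ 2 = 8
A ⊃ (B ⊃ B) = 2 ⊃ 8 = 8
((B ≡ C) ⊃ (B ⊃ C)) ∨ (A ⊃ (B ⊃ B)) = 8 ∨ 8 = 8
(B ≡ ¬A) ∨ (((B ≡ C) ⊃ (B ⊃ C)) ∨ (A ⊃ (B ⊃ B))) = 0 ∨ 8 = 8
((¬(A ≡ B) ⊃ ((C ∨ C) ≡ (B ⊃ C))) ∨ ((A ≡ C) ⊃ (¬C ∨ (C ⊃ B)))) ⊃ ((B ≡ ¬A) ∨ (((B ≡ C) ⊃ (B ⊃ C)) ∨ (A ⊃ (B ⊃ B)))) = 8 ⊃ 8 = 8

8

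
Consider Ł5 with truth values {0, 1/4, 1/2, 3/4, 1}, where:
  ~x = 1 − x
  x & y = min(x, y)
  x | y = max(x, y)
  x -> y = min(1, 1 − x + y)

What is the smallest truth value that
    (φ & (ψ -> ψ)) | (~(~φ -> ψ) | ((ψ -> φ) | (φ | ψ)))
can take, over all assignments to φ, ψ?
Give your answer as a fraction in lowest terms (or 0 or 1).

1/2

Take φ = 0, ψ = 1/2:
ψ -> ψ = 1/2 -> 1/2 = 1
φ & (ψ -> ψ) = 0 & 1 = 0
~φ = ~0 = 1
~φ -> ψ = 1 -> 1/2 = 1/2
~(~φ -> ψ) = ~1/2 = 1/2
ψ -> φ = 1/2 -> 0 = 1/2
φ | ψ = 0 | 1/2 = 1/2
(ψ -> φ) | (φ | ψ) = 1/2 | 1/2 = 1/2
~(~φ -> ψ) | ((ψ -> φ) | (φ | ψ)) = 1/2 | 1/2 = 1/2
(φ & (ψ -> ψ)) | (~(~φ -> ψ) | ((ψ -> φ) | (φ | ψ))) = 0 | 1/2 = 1/2
No assignment yields a value below 1/2, so this is the minimum.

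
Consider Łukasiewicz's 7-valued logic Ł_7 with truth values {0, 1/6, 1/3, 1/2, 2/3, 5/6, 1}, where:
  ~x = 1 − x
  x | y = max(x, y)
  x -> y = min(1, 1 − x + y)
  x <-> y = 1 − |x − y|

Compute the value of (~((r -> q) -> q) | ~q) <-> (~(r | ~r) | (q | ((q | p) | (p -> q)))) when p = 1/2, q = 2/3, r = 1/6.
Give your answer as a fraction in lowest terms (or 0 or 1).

1/3

r -> q = 1/6 -> 2/3 = 1
(r -> q) -> q = 1 -> 2/3 = 2/3
~((r -> q) -> q) = ~2/3 = 1/3
~q = ~2/3 = 1/3
~((r -> q) -> q) | ~q = 1/3 | 1/3 = 1/3
~r = ~1/6 = 5/6
r | ~r = 1/6 | 5/6 = 5/6
~(r | ~r) = ~5/6 = 1/6
q | p = 2/3 | 1/2 = 2/3
p -> q = 1/2 -> 2/3 = 1
(q | p) | (p -> q) = 2/3 | 1 = 1
q | ((q | p) | (p -> q)) = 2/3 | 1 = 1
~(r | ~r) | (q | ((q | p) | (p -> q))) = 1/6 | 1 = 1
(~((r -> q) -> q) | ~q) <-> (~(r | ~r) | (q | ((q | p) | (p -> q)))) = 1/3 <-> 1 = 1/3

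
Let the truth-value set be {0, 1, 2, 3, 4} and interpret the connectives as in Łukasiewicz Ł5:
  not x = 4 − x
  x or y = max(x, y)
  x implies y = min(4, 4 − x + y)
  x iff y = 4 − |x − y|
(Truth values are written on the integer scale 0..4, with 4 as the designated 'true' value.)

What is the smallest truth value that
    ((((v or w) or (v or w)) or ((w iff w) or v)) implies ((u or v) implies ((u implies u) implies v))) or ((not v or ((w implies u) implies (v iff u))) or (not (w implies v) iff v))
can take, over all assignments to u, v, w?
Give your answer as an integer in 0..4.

Take u = 4, v = 2, w = 0:
v or w = 2 or 0 = 2
v or w = 2 or 0 = 2
(v or w) or (v or w) = 2 or 2 = 2
w iff w = 0 iff 0 = 4
(w iff w) or v = 4 or 2 = 4
((v or w) or (v or w)) or ((w iff w) or v) = 2 or 4 = 4
u or v = 4 or 2 = 4
u implies u = 4 implies 4 = 4
(u implies u) implies v = 4 implies 2 = 2
(u or v) implies ((u implies u) implies v) = 4 implies 2 = 2
(((v or w) or (v or w)) or ((w iff w) or v)) implies ((u or v) implies ((u implies u) implies v)) = 4 implies 2 = 2
not v = not 2 = 2
w implies u = 0 implies 4 = 4
v iff u = 2 iff 4 = 2
(w implies u) implies (v iff u) = 4 implies 2 = 2
not v or ((w implies u) implies (v iff u)) = 2 or 2 = 2
w implies v = 0 implies 2 = 4
not (w implies v) = not 4 = 0
not (w implies v) iff v = 0 iff 2 = 2
(not v or ((w implies u) implies (v iff u))) or (not (w implies v) iff v) = 2 or 2 = 2
((((v or w) or (v or w)) or ((w iff w) or v)) implies ((u or v) implies ((u implies u) implies v))) or ((not v or ((w implies u) implies (v iff u))) or (not (w implies v) iff v)) = 2 or 2 = 2
No assignment yields a value below 2, so this is the minimum.

2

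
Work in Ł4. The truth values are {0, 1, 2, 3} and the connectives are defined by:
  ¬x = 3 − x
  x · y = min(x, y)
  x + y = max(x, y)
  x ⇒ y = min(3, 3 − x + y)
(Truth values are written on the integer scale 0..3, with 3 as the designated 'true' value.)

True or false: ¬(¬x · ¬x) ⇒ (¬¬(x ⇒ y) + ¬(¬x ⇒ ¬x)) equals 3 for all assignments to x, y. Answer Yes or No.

No

Counterexample: take x = 2, y = 0.
¬x = ¬2 = 1
¬x = ¬2 = 1
¬x · ¬x = 1 · 1 = 1
¬(¬x · ¬x) = ¬1 = 2
x ⇒ y = 2 ⇒ 0 = 1
¬(x ⇒ y) = ¬1 = 2
¬¬(x ⇒ y) = ¬2 = 1
¬x = ¬2 = 1
¬x = ¬2 = 1
¬x ⇒ ¬x = 1 ⇒ 1 = 3
¬(¬x ⇒ ¬x) = ¬3 = 0
¬¬(x ⇒ y) + ¬(¬x ⇒ ¬x) = 1 + 0 = 1
¬(¬x · ¬x) ⇒ (¬¬(x ⇒ y) + ¬(¬x ⇒ ¬x)) = 2 ⇒ 1 = 2
This gives 2 ≠ 3.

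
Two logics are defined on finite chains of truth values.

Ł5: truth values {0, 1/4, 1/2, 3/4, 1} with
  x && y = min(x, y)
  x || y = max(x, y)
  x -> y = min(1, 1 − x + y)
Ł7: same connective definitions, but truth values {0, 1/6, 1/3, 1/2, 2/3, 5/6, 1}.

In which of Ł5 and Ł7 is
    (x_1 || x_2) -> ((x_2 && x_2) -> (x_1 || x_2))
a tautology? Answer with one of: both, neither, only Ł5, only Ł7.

both

In Ł5: every assignment gives 1 — tautology.
In Ł7: every assignment gives 1 — tautology.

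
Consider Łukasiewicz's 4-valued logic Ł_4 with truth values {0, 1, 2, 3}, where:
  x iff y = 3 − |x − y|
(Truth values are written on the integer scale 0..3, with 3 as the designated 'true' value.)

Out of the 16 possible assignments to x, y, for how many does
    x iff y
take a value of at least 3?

4

x = 0, y = 0 ↦ 3  ≥
x = 0, y = 1 ↦ 2  <
x = 0, y = 2 ↦ 1  <
x = 0, y = 3 ↦ 0  <
x = 1, y = 0 ↦ 2  <
x = 1, y = 1 ↦ 3  ≥
x = 1, y = 2 ↦ 2  <
x = 1, y = 3 ↦ 1  <
x = 2, y = 0 ↦ 1  <
x = 2, y = 1 ↦ 2  <
x = 2, y = 2 ↦ 3  ≥
x = 2, y = 3 ↦ 2  <
x = 3, y = 0 ↦ 0  <
x = 3, y = 1 ↦ 1  <
x = 3, y = 2 ↦ 2  <
x = 3, y = 3 ↦ 3  ≥
So 4 of the 16 assignments meet the threshold.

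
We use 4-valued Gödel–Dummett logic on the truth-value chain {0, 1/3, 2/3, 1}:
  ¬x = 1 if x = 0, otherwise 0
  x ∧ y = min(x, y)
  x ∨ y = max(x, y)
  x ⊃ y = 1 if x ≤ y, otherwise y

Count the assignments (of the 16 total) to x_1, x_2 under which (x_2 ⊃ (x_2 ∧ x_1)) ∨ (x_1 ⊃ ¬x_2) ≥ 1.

x_1 = 0, x_2 = 0 ↦ 1  ≥
x_1 = 0, x_2 = 1/3 ↦ 1  ≥
x_1 = 0, x_2 = 2/3 ↦ 1  ≥
x_1 = 0, x_2 = 1 ↦ 1  ≥
x_1 = 1/3, x_2 = 0 ↦ 1  ≥
x_1 = 1/3, x_2 = 1/3 ↦ 1  ≥
x_1 = 1/3, x_2 = 2/3 ↦ 1/3  <
x_1 = 1/3, x_2 = 1 ↦ 1/3  <
x_1 = 2/3, x_2 = 0 ↦ 1  ≥
x_1 = 2/3, x_2 = 1/3 ↦ 1  ≥
x_1 = 2/3, x_2 = 2/3 ↦ 1  ≥
x_1 = 2/3, x_2 = 1 ↦ 2/3  <
x_1 = 1, x_2 = 0 ↦ 1  ≥
x_1 = 1, x_2 = 1/3 ↦ 1  ≥
x_1 = 1, x_2 = 2/3 ↦ 1  ≥
x_1 = 1, x_2 = 1 ↦ 1  ≥
So 13 of the 16 assignments meet the threshold.

13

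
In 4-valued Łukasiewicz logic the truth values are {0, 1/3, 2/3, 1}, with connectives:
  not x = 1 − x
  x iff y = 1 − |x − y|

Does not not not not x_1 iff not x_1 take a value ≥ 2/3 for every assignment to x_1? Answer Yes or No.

Counterexample: take x_1 = 0.
not x_1 = not 0 = 1
not not x_1 = not 1 = 0
not not not x_1 = not 0 = 1
not not not not x_1 = not 1 = 0
not x_1 = not 0 = 1
not not not not x_1 iff not x_1 = 0 iff 1 = 0
This gives 0, which is below 2/3.

No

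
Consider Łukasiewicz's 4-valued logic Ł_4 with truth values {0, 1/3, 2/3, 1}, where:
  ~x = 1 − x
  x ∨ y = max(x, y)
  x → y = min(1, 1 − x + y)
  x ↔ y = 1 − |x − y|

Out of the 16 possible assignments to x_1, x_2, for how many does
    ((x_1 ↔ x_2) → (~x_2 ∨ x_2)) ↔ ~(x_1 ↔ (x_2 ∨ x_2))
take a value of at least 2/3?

x_1 = 0, x_2 = 0 ↦ 0  <
x_1 = 0, x_2 = 1/3 ↦ 1/3  <
x_1 = 0, x_2 = 2/3 ↦ 2/3  ≥
x_1 = 0, x_2 = 1 ↦ 1  ≥
x_1 = 1/3, x_2 = 0 ↦ 1/3  <
x_1 = 1/3, x_2 = 1/3 ↦ 1/3  <
x_1 = 1/3, x_2 = 2/3 ↦ 1/3  <
x_1 = 1/3, x_2 = 1 ↦ 2/3  ≥
x_1 = 2/3, x_2 = 0 ↦ 2/3  ≥
x_1 = 2/3, x_2 = 1/3 ↦ 1/3  <
x_1 = 2/3, x_2 = 2/3 ↦ 1/3  <
x_1 = 2/3, x_2 = 1 ↦ 1/3  <
x_1 = 1, x_2 = 0 ↦ 1  ≥
x_1 = 1, x_2 = 1/3 ↦ 2/3  ≥
x_1 = 1, x_2 = 2/3 ↦ 1/3  <
x_1 = 1, x_2 = 1 ↦ 0  <
So 6 of the 16 assignments meet the threshold.

6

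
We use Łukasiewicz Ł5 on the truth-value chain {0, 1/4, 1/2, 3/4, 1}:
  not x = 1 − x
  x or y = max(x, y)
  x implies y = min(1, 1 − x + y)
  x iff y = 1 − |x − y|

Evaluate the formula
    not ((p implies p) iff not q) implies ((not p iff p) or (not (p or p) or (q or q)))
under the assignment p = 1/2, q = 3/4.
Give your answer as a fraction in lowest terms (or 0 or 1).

1

p implies p = 1/2 implies 1/2 = 1
not q = not 3/4 = 1/4
(p implies p) iff not q = 1 iff 1/4 = 1/4
not ((p implies p) iff not q) = not 1/4 = 3/4
not p = not 1/2 = 1/2
not p iff p = 1/2 iff 1/2 = 1
p or p = 1/2 or 1/2 = 1/2
not (p or p) = not 1/2 = 1/2
q or q = 3/4 or 3/4 = 3/4
not (p or p) or (q or q) = 1/2 or 3/4 = 3/4
(not p iff p) or (not (p or p) or (q or q)) = 1 or 3/4 = 1
not ((p implies p) iff not q) implies ((not p iff p) or (not (p or p) or (q or q))) = 3/4 implies 1 = 1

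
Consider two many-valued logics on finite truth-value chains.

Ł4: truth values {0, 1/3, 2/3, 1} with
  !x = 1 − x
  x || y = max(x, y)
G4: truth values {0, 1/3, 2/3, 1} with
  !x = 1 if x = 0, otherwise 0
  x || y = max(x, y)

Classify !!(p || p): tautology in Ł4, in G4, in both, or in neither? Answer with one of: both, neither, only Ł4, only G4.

neither

In Ł4: at p = 0 the value is 0 — not a tautology.
In G4: at p = 0 the value is 0 — not a tautology.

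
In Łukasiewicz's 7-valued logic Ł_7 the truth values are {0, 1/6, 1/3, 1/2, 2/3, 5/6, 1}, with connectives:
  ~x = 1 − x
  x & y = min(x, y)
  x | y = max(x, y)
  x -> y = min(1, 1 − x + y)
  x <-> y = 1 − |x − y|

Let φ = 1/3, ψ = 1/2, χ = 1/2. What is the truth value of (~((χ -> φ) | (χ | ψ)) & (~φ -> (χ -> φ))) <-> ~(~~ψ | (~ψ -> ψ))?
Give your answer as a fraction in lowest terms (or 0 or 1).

χ -> φ = 1/2 -> 1/3 = 5/6
χ | ψ = 1/2 | 1/2 = 1/2
(χ -> φ) | (χ | ψ) = 5/6 | 1/2 = 5/6
~((χ -> φ) | (χ | ψ)) = ~5/6 = 1/6
~φ = ~1/3 = 2/3
χ -> φ = 1/2 -> 1/3 = 5/6
~φ -> (χ -> φ) = 2/3 -> 5/6 = 1
~((χ -> φ) | (χ | ψ)) & (~φ -> (χ -> φ)) = 1/6 & 1 = 1/6
~ψ = ~1/2 = 1/2
~~ψ = ~1/2 = 1/2
~ψ = ~1/2 = 1/2
~ψ -> ψ = 1/2 -> 1/2 = 1
~~ψ | (~ψ -> ψ) = 1/2 | 1 = 1
~(~~ψ | (~ψ -> ψ)) = ~1 = 0
(~((χ -> φ) | (χ | ψ)) & (~φ -> (χ -> φ))) <-> ~(~~ψ | (~ψ -> ψ)) = 1/6 <-> 0 = 5/6

5/6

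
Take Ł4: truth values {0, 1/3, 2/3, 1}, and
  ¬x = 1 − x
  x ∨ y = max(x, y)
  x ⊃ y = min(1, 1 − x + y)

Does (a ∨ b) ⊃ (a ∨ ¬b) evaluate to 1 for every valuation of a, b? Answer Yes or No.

No

Counterexample: take a = 0, b = 2/3.
a ∨ b = 0 ∨ 2/3 = 2/3
¬b = ¬2/3 = 1/3
a ∨ ¬b = 0 ∨ 1/3 = 1/3
(a ∨ b) ⊃ (a ∨ ¬b) = 2/3 ⊃ 1/3 = 2/3
This gives 2/3 ≠ 1.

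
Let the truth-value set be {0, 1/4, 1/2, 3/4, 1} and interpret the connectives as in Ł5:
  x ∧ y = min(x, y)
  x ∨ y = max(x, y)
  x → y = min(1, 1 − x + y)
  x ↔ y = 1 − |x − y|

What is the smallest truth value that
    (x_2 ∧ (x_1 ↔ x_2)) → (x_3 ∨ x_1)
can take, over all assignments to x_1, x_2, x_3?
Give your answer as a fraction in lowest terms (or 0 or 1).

1/2

Take x_1 = 0, x_2 = 1/2, x_3 = 0:
x_1 ↔ x_2 = 0 ↔ 1/2 = 1/2
x_2 ∧ (x_1 ↔ x_2) = 1/2 ∧ 1/2 = 1/2
x_3 ∨ x_1 = 0 ∨ 0 = 0
(x_2 ∧ (x_1 ↔ x_2)) → (x_3 ∨ x_1) = 1/2 → 0 = 1/2
No assignment yields a value below 1/2, so this is the minimum.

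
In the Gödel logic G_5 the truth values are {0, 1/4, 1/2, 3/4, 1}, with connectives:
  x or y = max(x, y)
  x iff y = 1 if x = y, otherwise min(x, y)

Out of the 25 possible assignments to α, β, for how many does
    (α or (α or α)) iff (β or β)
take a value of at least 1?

value 1: 5 assignments (counts)
value 3/4: 2 assignments
value 1/2: 4 assignments
value 1/4: 6 assignments
value 0: 8 assignments
So 5 of the 25 assignments meet the threshold.

5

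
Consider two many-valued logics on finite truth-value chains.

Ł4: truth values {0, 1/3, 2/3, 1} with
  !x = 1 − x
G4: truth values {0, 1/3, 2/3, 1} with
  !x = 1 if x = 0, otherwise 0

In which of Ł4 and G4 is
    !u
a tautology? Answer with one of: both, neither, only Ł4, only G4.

neither

In Ł4: at u = 1/3 the value is 2/3 — not a tautology.
In G4: at u = 1/3 the value is 0 — not a tautology.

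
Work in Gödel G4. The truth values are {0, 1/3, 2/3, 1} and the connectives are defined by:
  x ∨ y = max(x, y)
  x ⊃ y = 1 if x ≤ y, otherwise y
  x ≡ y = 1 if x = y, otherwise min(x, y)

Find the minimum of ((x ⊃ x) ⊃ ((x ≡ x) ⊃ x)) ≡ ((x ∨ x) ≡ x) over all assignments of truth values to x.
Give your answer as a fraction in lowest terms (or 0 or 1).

Take x = 0:
x ⊃ x = 0 ⊃ 0 = 1
x ≡ x = 0 ≡ 0 = 1
(x ≡ x) ⊃ x = 1 ⊃ 0 = 0
(x ⊃ x) ⊃ ((x ≡ x) ⊃ x) = 1 ⊃ 0 = 0
x ∨ x = 0 ∨ 0 = 0
(x ∨ x) ≡ x = 0 ≡ 0 = 1
((x ⊃ x) ⊃ ((x ≡ x) ⊃ x)) ≡ ((x ∨ x) ≡ x) = 0 ≡ 1 = 0
No assignment yields a value below 0, so this is the minimum.

0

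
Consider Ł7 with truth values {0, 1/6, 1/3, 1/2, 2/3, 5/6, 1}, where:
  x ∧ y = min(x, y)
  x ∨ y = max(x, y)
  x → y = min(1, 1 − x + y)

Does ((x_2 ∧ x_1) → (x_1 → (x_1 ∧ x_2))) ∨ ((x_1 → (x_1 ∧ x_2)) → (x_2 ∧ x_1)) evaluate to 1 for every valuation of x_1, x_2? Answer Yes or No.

Yes

At x_1 = 1/2, x_2 = 5/6, for instance:
x_2 ∧ x_1 = 5/6 ∧ 1/2 = 1/2
x_1 ∧ x_2 = 1/2 ∧ 5/6 = 1/2
x_1 → (x_1 ∧ x_2) = 1/2 → 1/2 = 1
(x_2 ∧ x_1) → (x_1 → (x_1 ∧ x_2)) = 1/2 → 1 = 1
(x_1 → (x_1 ∧ x_2)) → (x_2 ∧ x_1) = 1 → 1/2 = 1/2
((x_2 ∧ x_1) → (x_1 → (x_1 ∧ x_2))) ∨ ((x_1 → (x_1 ∧ x_2)) → (x_2 ∧ x_1)) = 1 ∨ 1/2 = 1
and checking the remaining 48 assignments likewise gives ≥ 1 in every case.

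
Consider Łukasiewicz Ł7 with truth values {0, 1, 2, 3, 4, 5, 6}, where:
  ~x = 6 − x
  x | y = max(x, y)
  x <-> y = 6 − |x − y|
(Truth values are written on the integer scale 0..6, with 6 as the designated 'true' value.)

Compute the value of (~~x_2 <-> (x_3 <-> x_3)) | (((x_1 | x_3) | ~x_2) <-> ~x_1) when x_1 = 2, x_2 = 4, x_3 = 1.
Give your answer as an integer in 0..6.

~x_2 = ~4 = 2
~~x_2 = ~2 = 4
x_3 <-> x_3 = 1 <-> 1 = 6
~~x_2 <-> (x_3 <-> x_3) = 4 <-> 6 = 4
x_1 | x_3 = 2 | 1 = 2
~x_2 = ~4 = 2
(x_1 | x_3) | ~x_2 = 2 | 2 = 2
~x_1 = ~2 = 4
((x_1 | x_3) | ~x_2) <-> ~x_1 = 2 <-> 4 = 4
(~~x_2 <-> (x_3 <-> x_3)) | (((x_1 | x_3) | ~x_2) <-> ~x_1) = 4 | 4 = 4

4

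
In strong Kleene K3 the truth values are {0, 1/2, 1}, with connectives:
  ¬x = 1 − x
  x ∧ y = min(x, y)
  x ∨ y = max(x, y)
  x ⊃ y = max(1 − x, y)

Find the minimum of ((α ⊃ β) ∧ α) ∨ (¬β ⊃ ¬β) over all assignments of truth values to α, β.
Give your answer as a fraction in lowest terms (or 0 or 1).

Take α = 0, β = 1/2:
α ⊃ β = 0 ⊃ 1/2 = 1
(α ⊃ β) ∧ α = 1 ∧ 0 = 0
¬β = ¬1/2 = 1/2
¬β = ¬1/2 = 1/2
¬β ⊃ ¬β = 1/2 ⊃ 1/2 = 1/2
((α ⊃ β) ∧ α) ∨ (¬β ⊃ ¬β) = 0 ∨ 1/2 = 1/2
No assignment yields a value below 1/2, so this is the minimum.

1/2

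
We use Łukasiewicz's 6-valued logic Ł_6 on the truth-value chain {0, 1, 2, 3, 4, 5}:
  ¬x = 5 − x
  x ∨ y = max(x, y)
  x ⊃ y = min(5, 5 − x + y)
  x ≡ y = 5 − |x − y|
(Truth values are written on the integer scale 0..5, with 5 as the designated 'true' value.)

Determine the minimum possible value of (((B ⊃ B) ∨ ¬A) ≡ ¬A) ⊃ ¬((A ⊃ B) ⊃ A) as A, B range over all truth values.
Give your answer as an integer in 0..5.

Take A = 2, B = 0:
B ⊃ B = 0 ⊃ 0 = 5
¬A = ¬2 = 3
(B ⊃ B) ∨ ¬A = 5 ∨ 3 = 5
¬A = ¬2 = 3
((B ⊃ B) ∨ ¬A) ≡ ¬A = 5 ≡ 3 = 3
A ⊃ B = 2 ⊃ 0 = 3
(A ⊃ B) ⊃ A = 3 ⊃ 2 = 4
¬((A ⊃ B) ⊃ A) = ¬4 = 1
(((B ⊃ B) ∨ ¬A) ≡ ¬A) ⊃ ¬((A ⊃ B) ⊃ A) = 3 ⊃ 1 = 3
No assignment yields a value below 3, so this is the minimum.

3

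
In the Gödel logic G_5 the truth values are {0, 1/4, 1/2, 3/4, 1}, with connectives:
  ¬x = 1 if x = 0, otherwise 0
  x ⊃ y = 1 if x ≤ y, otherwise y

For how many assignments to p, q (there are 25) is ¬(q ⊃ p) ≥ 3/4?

4

value 1: 4 assignments (counts)
value 0: 21 assignments
So 4 of the 25 assignments meet the threshold.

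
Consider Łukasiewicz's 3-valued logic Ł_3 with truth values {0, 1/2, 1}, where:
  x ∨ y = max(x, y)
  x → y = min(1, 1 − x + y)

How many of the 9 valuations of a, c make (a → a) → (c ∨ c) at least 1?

a = 0, c = 0 ↦ 0  <
a = 0, c = 1/2 ↦ 1/2  <
a = 0, c = 1 ↦ 1  ≥
a = 1/2, c = 0 ↦ 0  <
a = 1/2, c = 1/2 ↦ 1/2  <
a = 1/2, c = 1 ↦ 1  ≥
a = 1, c = 0 ↦ 0  <
a = 1, c = 1/2 ↦ 1/2  <
a = 1, c = 1 ↦ 1  ≥
So 3 of the 9 assignments meet the threshold.

3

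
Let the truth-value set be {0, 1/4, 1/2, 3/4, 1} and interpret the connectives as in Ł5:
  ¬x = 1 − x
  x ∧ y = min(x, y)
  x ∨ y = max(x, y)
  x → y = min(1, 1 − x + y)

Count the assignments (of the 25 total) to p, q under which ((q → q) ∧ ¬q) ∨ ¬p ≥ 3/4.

value 1: 9 assignments (counts)
value 3/4: 7 assignments (counts)
value 1/2: 5 assignments
value 1/4: 3 assignments
value 0: 1 assignment
So 16 of the 25 assignments meet the threshold.

16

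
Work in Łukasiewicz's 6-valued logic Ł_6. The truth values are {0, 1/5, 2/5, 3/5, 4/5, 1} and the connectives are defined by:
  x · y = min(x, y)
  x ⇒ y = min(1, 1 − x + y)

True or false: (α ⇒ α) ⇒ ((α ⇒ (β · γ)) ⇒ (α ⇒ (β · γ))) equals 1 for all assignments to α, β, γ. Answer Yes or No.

At α = 3/5, β = 2/5, γ = 0, for instance:
α ⇒ α = 3/5 ⇒ 3/5 = 1
β · γ = 2/5 · 0 = 0
α ⇒ (β · γ) = 3/5 ⇒ 0 = 2/5
α ⇒ (β · γ) = 3/5 ⇒ 0 = 2/5
(α ⇒ (β · γ)) ⇒ (α ⇒ (β · γ)) = 2/5 ⇒ 2/5 = 1
(α ⇒ α) ⇒ ((α ⇒ (β · γ)) ⇒ (α ⇒ (β · γ))) = 1 ⇒ 1 = 1
and checking the remaining 215 assignments likewise gives ≥ 1 in every case.

Yes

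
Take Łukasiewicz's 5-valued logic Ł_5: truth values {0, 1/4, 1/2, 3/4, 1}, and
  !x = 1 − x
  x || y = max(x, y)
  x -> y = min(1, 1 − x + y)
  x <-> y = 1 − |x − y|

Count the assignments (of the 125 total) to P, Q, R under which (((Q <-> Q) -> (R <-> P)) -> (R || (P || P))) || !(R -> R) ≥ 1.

value 1: 85 assignments (counts)
value 3/4: 15 assignments
value 1/2: 15 assignments
value 1/4: 5 assignments
value 0: 5 assignments
So 85 of the 125 assignments meet the threshold.

85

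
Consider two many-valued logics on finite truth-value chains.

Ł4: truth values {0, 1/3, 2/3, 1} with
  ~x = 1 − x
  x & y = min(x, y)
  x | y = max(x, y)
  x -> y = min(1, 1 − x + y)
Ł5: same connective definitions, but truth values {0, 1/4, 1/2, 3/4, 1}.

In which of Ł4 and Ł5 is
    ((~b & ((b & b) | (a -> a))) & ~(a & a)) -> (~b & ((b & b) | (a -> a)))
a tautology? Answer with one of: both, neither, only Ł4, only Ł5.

In Ł4: every assignment gives 1 — tautology.
In Ł5: every assignment gives 1 — tautology.

both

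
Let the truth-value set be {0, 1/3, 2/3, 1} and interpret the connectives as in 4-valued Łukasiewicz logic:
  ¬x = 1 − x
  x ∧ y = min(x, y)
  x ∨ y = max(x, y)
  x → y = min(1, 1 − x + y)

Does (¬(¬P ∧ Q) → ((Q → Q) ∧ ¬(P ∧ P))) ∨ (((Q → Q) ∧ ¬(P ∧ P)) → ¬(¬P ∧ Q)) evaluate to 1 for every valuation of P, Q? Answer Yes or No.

P = 0, Q = 0 ↦ 1
P = 0, Q = 1/3 ↦ 1
P = 0, Q = 2/3 ↦ 1
P = 0, Q = 1 ↦ 1
P = 1/3, Q = 0 ↦ 1
P = 1/3, Q = 1/3 ↦ 1
P = 1/3, Q = 2/3 ↦ 1
P = 1/3, Q = 1 ↦ 1
P = 2/3, Q = 0 ↦ 1
P = 2/3, Q = 1/3 ↦ 1
P = 2/3, Q = 2/3 ↦ 1
P = 2/3, Q = 1 ↦ 1
P = 1, Q = 0 ↦ 1
P = 1, Q = 1/3 ↦ 1
P = 1, Q = 2/3 ↦ 1
P = 1, Q = 1 ↦ 1
Every assignment gives a value ≥ 1.

Yes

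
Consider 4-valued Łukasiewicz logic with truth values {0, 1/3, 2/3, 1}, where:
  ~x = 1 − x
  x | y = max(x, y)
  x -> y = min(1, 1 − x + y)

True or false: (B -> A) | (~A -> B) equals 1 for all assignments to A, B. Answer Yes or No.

No

Counterexample: take A = 0, B = 1/3.
B -> A = 1/3 -> 0 = 2/3
~A = ~0 = 1
~A -> B = 1 -> 1/3 = 1/3
(B -> A) | (~A -> B) = 2/3 | 1/3 = 2/3
This gives 2/3 ≠ 1.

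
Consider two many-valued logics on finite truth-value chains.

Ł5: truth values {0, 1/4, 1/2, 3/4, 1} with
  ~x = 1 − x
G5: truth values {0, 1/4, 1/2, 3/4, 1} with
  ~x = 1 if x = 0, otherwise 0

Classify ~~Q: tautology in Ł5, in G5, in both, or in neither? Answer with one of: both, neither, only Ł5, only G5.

neither

In Ł5: at Q = 0 the value is 0 — not a tautology.
In G5: at Q = 0 the value is 0 — not a tautology.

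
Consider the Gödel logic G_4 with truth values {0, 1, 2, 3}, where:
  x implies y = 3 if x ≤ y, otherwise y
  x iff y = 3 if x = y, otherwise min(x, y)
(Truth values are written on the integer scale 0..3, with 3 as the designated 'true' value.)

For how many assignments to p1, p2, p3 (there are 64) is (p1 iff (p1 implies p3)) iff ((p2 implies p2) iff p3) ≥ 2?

44

value 3: 40 assignments (counts)
value 2: 4 assignments (counts)
value 1: 8 assignments
value 0: 12 assignments
So 44 of the 64 assignments meet the threshold.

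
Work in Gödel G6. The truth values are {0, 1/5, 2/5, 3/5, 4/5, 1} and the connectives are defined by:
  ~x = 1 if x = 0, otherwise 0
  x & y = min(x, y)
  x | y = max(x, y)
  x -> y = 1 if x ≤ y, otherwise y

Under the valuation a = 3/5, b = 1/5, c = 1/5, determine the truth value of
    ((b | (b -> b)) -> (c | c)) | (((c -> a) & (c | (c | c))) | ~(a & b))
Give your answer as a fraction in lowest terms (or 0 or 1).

1/5

b -> b = 1/5 -> 1/5 = 1
b | (b -> b) = 1/5 | 1 = 1
c | c = 1/5 | 1/5 = 1/5
(b | (b -> b)) -> (c | c) = 1 -> 1/5 = 1/5
c -> a = 1/5 -> 3/5 = 1
c | c = 1/5 | 1/5 = 1/5
c | (c | c) = 1/5 | 1/5 = 1/5
(c -> a) & (c | (c | c)) = 1 & 1/5 = 1/5
a & b = 3/5 & 1/5 = 1/5
~(a & b) = ~1/5 = 0
((c -> a) & (c | (c | c))) | ~(a & b) = 1/5 | 0 = 1/5
((b | (b -> b)) -> (c | c)) | (((c -> a) & (c | (c | c))) | ~(a & b)) = 1/5 | 1/5 = 1/5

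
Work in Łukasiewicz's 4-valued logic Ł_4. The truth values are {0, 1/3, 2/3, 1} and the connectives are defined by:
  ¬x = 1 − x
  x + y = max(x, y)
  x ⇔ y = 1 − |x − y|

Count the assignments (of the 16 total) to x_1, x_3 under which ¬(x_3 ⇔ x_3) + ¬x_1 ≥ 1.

x_1 = 0, x_3 = 0 ↦ 1  ≥
x_1 = 0, x_3 = 1/3 ↦ 1  ≥
x_1 = 0, x_3 = 2/3 ↦ 1  ≥
x_1 = 0, x_3 = 1 ↦ 1  ≥
x_1 = 1/3, x_3 = 0 ↦ 2/3  <
x_1 = 1/3, x_3 = 1/3 ↦ 2/3  <
x_1 = 1/3, x_3 = 2/3 ↦ 2/3  <
x_1 = 1/3, x_3 = 1 ↦ 2/3  <
x_1 = 2/3, x_3 = 0 ↦ 1/3  <
x_1 = 2/3, x_3 = 1/3 ↦ 1/3  <
x_1 = 2/3, x_3 = 2/3 ↦ 1/3  <
x_1 = 2/3, x_3 = 1 ↦ 1/3  <
x_1 = 1, x_3 = 0 ↦ 0  <
x_1 = 1, x_3 = 1/3 ↦ 0  <
x_1 = 1, x_3 = 2/3 ↦ 0  <
x_1 = 1, x_3 = 1 ↦ 0  <
So 4 of the 16 assignments meet the threshold.

4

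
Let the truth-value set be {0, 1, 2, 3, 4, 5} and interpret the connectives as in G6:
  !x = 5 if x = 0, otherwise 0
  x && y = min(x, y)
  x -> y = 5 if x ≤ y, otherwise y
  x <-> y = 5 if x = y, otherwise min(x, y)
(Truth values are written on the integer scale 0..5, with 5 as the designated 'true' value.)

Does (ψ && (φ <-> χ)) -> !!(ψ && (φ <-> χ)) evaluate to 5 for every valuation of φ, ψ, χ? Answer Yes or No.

Yes

At φ = 5, ψ = 1, χ = 3, for instance:
φ <-> χ = 5 <-> 3 = 3
ψ && (φ <-> χ) = 1 && 3 = 1
!(ψ && (φ <-> χ)) = !1 = 0
!!(ψ && (φ <-> χ)) = !0 = 5
(ψ && (φ <-> χ)) -> !!(ψ && (φ <-> χ)) = 1 -> 5 = 5
and checking the remaining 215 assignments likewise gives ≥ 5 in every case.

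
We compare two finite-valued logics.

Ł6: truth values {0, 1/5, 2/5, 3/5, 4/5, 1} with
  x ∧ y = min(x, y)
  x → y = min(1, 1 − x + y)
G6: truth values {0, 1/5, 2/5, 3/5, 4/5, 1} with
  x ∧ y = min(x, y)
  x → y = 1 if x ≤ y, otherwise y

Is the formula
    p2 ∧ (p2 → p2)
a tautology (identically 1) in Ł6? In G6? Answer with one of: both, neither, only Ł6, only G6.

neither

In Ł6: at p2 = 0 the value is 0 — not a tautology.
In G6: at p2 = 0 the value is 0 — not a tautology.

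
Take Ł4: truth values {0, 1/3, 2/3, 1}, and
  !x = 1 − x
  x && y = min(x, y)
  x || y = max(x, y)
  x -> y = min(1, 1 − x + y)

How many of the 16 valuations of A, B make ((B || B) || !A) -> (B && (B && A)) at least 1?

6

A = 0, B = 0 ↦ 0  <
A = 0, B = 1/3 ↦ 0  <
A = 0, B = 2/3 ↦ 0  <
A = 0, B = 1 ↦ 0  <
A = 1/3, B = 0 ↦ 1/3  <
A = 1/3, B = 1/3 ↦ 2/3  <
A = 1/3, B = 2/3 ↦ 2/3  <
A = 1/3, B = 1 ↦ 1/3  <
A = 2/3, B = 0 ↦ 2/3  <
A = 2/3, B = 1/3 ↦ 1  ≥
A = 2/3, B = 2/3 ↦ 1  ≥
A = 2/3, B = 1 ↦ 2/3  <
A = 1, B = 0 ↦ 1  ≥
A = 1, B = 1/3 ↦ 1  ≥
A = 1, B = 2/3 ↦ 1  ≥
A = 1, B = 1 ↦ 1  ≥
So 6 of the 16 assignments meet the threshold.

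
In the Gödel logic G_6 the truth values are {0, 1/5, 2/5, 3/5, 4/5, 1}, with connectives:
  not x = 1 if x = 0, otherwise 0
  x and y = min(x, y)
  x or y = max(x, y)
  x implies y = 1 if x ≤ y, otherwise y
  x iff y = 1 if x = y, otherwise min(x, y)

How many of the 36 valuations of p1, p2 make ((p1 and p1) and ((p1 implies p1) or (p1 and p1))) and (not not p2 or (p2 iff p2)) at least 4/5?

12

value 1: 6 assignments (counts)
value 4/5: 6 assignments (counts)
value 3/5: 6 assignments
value 2/5: 6 assignments
value 1/5: 6 assignments
value 0: 6 assignments
So 12 of the 36 assignments meet the threshold.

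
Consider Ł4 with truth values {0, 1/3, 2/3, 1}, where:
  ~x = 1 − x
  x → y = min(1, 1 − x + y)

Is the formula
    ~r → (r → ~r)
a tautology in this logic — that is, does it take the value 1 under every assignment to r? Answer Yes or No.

Yes

r = 0 ↦ 1
r = 1/3 ↦ 1
r = 2/3 ↦ 1
r = 1 ↦ 1
Every assignment gives a value ≥ 1.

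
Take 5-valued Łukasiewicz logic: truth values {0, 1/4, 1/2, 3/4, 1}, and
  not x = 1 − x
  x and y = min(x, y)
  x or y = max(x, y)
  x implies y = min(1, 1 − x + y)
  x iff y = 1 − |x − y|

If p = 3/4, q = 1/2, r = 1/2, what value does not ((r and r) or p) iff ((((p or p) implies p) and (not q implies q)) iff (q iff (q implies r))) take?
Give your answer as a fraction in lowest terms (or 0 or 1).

3/4

r and r = 1/2 and 1/2 = 1/2
(r and r) or p = 1/2 or 3/4 = 3/4
not ((r and r) or p) = not 3/4 = 1/4
p or p = 3/4 or 3/4 = 3/4
(p or p) implies p = 3/4 implies 3/4 = 1
not q = not 1/2 = 1/2
not q implies q = 1/2 implies 1/2 = 1
((p or p) implies p) and (not q implies q) = 1 and 1 = 1
q implies r = 1/2 implies 1/2 = 1
q iff (q implies r) = 1/2 iff 1 = 1/2
(((p or p) implies p) and (not q implies q)) iff (q iff (q implies r)) = 1 iff 1/2 = 1/2
not ((r and r) or p) iff ((((p or p) implies p) and (not q implies q)) iff (q iff (q implies r))) = 1/4 iff 1/2 = 3/4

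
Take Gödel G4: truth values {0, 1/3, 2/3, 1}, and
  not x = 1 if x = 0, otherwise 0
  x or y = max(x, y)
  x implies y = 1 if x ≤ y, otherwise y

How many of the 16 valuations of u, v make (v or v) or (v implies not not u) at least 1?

14

u = 0, v = 0 ↦ 1  ≥
u = 0, v = 1/3 ↦ 1/3  <
u = 0, v = 2/3 ↦ 2/3  <
u = 0, v = 1 ↦ 1  ≥
u = 1/3, v = 0 ↦ 1  ≥
u = 1/3, v = 1/3 ↦ 1  ≥
u = 1/3, v = 2/3 ↦ 1  ≥
u = 1/3, v = 1 ↦ 1  ≥
u = 2/3, v = 0 ↦ 1  ≥
u = 2/3, v = 1/3 ↦ 1  ≥
u = 2/3, v = 2/3 ↦ 1  ≥
u = 2/3, v = 1 ↦ 1  ≥
u = 1, v = 0 ↦ 1  ≥
u = 1, v = 1/3 ↦ 1  ≥
u = 1, v = 2/3 ↦ 1  ≥
u = 1, v = 1 ↦ 1  ≥
So 14 of the 16 assignments meet the threshold.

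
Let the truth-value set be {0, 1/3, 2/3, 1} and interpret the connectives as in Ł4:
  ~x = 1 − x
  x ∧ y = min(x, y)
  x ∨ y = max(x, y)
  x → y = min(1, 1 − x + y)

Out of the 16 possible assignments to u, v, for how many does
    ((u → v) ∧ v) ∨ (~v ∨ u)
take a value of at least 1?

10

u = 0, v = 0 ↦ 1  ≥
u = 0, v = 1/3 ↦ 2/3  <
u = 0, v = 2/3 ↦ 2/3  <
u = 0, v = 1 ↦ 1  ≥
u = 1/3, v = 0 ↦ 1  ≥
u = 1/3, v = 1/3 ↦ 2/3  <
u = 1/3, v = 2/3 ↦ 2/3  <
u = 1/3, v = 1 ↦ 1  ≥
u = 2/3, v = 0 ↦ 1  ≥
u = 2/3, v = 1/3 ↦ 2/3  <
u = 2/3, v = 2/3 ↦ 2/3  <
u = 2/3, v = 1 ↦ 1  ≥
u = 1, v = 0 ↦ 1  ≥
u = 1, v = 1/3 ↦ 1  ≥
u = 1, v = 2/3 ↦ 1  ≥
u = 1, v = 1 ↦ 1  ≥
So 10 of the 16 assignments meet the threshold.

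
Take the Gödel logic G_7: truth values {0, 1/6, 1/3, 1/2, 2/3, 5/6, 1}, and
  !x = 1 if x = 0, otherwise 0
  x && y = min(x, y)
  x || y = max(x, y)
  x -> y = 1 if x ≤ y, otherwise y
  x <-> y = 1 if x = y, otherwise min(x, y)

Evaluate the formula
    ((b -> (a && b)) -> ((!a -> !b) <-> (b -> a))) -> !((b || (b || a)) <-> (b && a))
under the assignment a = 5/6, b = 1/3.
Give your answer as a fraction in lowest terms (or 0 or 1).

0

a && b = 5/6 && 1/3 = 1/3
b -> (a && b) = 1/3 -> 1/3 = 1
!a = !5/6 = 0
!b = !1/3 = 0
!a -> !b = 0 -> 0 = 1
b -> a = 1/3 -> 5/6 = 1
(!a -> !b) <-> (b -> a) = 1 <-> 1 = 1
(b -> (a && b)) -> ((!a -> !b) <-> (b -> a)) = 1 -> 1 = 1
b || a = 1/3 || 5/6 = 5/6
b || (b || a) = 1/3 || 5/6 = 5/6
b && a = 1/3 && 5/6 = 1/3
(b || (b || a)) <-> (b && a) = 5/6 <-> 1/3 = 1/3
!((b || (b || a)) <-> (b && a)) = !1/3 = 0
((b -> (a && b)) -> ((!a -> !b) <-> (b -> a))) -> !((b || (b || a)) <-> (b && a)) = 1 -> 0 = 0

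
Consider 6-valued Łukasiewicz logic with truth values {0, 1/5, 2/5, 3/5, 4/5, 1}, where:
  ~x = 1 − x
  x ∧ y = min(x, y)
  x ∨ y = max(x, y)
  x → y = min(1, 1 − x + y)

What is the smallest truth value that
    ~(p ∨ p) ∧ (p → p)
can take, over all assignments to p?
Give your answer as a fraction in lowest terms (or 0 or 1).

0

Take p = 1:
p ∨ p = 1 ∨ 1 = 1
~(p ∨ p) = ~1 = 0
p → p = 1 → 1 = 1
~(p ∨ p) ∧ (p → p) = 0 ∧ 1 = 0
No assignment yields a value below 0, so this is the minimum.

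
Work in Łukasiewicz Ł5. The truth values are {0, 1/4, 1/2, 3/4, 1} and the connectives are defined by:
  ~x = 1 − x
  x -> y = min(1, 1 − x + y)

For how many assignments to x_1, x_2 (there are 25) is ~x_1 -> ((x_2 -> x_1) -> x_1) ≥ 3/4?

value 1: 18 assignments (counts)
value 3/4: 2 assignments (counts)
value 1/2: 3 assignments
value 1/4: 1 assignment
value 0: 1 assignment
So 20 of the 25 assignments meet the threshold.

20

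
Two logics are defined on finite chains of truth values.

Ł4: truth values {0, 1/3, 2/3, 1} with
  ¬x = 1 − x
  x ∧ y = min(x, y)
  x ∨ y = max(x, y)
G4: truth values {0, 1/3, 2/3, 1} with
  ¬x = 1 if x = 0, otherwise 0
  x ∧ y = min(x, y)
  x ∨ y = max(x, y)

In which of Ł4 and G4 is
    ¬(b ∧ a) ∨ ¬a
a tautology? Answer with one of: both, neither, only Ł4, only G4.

In Ł4: at a = 1/3, b = 1/3 the value is 2/3 — not a tautology.
In G4: at a = 1/3, b = 1/3 the value is 0 — not a tautology.

neither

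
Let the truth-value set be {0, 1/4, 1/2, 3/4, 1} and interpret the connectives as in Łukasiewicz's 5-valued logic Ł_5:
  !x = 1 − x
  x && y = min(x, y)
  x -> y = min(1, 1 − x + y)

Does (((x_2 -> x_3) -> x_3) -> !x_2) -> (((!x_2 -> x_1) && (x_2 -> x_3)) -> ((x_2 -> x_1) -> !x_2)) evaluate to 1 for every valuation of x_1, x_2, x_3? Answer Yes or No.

No

Counterexample: take x_1 = 1/2, x_2 = 1/2, x_3 = 1/4.
x_2 -> x_3 = 1/2 -> 1/4 = 3/4
(x_2 -> x_3) -> x_3 = 3/4 -> 1/4 = 1/2
!x_2 = !1/2 = 1/2
((x_2 -> x_3) -> x_3) -> !x_2 = 1/2 -> 1/2 = 1
!x_2 = !1/2 = 1/2
!x_2 -> x_1 = 1/2 -> 1/2 = 1
x_2 -> x_3 = 1/2 -> 1/4 = 3/4
(!x_2 -> x_1) && (x_2 -> x_3) = 1 && 3/4 = 3/4
x_2 -> x_1 = 1/2 -> 1/2 = 1
!x_2 = !1/2 = 1/2
(x_2 -> x_1) -> !x_2 = 1 -> 1/2 = 1/2
((!x_2 -> x_1) && (x_2 -> x_3)) -> ((x_2 -> x_1) -> !x_2) = 3/4 -> 1/2 = 3/4
(((x_2 -> x_3) -> x_3) -> !x_2) -> (((!x_2 -> x_1) && (x_2 -> x_3)) -> ((x_2 -> x_1) -> !x_2)) = 1 -> 3/4 = 3/4
This gives 3/4 ≠ 1.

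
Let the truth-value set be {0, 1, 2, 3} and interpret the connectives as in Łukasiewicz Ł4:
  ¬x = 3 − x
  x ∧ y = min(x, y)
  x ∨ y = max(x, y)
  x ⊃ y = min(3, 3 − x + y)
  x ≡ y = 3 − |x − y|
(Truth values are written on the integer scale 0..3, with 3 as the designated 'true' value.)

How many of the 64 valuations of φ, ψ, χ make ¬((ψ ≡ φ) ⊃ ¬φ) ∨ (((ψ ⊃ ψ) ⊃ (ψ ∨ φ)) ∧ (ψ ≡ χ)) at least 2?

34

value 3: 10 assignments (counts)
value 2: 24 assignments (counts)
value 1: 21 assignments
value 0: 9 assignments
So 34 of the 64 assignments meet the threshold.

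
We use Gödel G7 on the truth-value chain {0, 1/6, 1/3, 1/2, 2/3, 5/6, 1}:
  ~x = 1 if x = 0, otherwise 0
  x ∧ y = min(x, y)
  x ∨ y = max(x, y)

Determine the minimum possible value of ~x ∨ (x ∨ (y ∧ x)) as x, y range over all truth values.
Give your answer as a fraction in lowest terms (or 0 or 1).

Take x = 1/6, y = 0:
~x = ~1/6 = 0
y ∧ x = 0 ∧ 1/6 = 0
x ∨ (y ∧ x) = 1/6 ∨ 0 = 1/6
~x ∨ (x ∨ (y ∧ x)) = 0 ∨ 1/6 = 1/6
No assignment yields a value below 1/6, so this is the minimum.

1/6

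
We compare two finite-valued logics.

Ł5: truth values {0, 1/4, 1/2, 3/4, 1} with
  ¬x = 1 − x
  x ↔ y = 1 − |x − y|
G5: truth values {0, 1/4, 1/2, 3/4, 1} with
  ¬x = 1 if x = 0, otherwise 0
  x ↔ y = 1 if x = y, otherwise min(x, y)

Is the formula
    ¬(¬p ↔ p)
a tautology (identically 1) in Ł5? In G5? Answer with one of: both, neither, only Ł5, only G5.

In Ł5: at p = 1/4 the value is 1/2 — not a tautology.
In G5: every assignment gives 1 — tautology.

only G5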